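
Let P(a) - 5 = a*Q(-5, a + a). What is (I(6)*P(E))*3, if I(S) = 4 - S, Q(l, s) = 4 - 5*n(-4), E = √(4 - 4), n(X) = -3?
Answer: -30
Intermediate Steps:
E = 0 (E = √0 = 0)
Q(l, s) = 19 (Q(l, s) = 4 - 5*(-3) = 4 + 15 = 19)
P(a) = 5 + 19*a (P(a) = 5 + a*19 = 5 + 19*a)
(I(6)*P(E))*3 = ((4 - 1*6)*(5 + 19*0))*3 = ((4 - 6)*(5 + 0))*3 = -2*5*3 = -10*3 = -30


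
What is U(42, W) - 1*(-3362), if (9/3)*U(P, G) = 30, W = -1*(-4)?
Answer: 3372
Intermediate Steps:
W = 4
U(P, G) = 10 (U(P, G) = (⅓)*30 = 10)
U(42, W) - 1*(-3362) = 10 - 1*(-3362) = 10 + 3362 = 3372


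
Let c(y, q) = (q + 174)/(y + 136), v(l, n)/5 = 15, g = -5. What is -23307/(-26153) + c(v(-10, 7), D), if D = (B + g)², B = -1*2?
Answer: 10749896/5518283 ≈ 1.9481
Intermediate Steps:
B = -2
v(l, n) = 75 (v(l, n) = 5*15 = 75)
D = 49 (D = (-2 - 5)² = (-7)² = 49)
c(y, q) = (174 + q)/(136 + y)
-23307/(-26153) + c(v(-10, 7), D) = -23307/(-26153) + (174 + 49)/(136 + 75) = -23307*(-1/26153) + 223/211 = 23307/26153 + (1/211)*223 = 23307/26153 + 223/211 = 10749896/5518283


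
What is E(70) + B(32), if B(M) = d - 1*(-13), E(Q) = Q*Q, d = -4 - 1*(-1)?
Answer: 4910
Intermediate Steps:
d = -3 (d = -4 + 1 = -3)
E(Q) = Q**2
B(M) = 10 (B(M) = -3 - 1*(-13) = -3 + 13 = 10)
E(70) + B(32) = 70**2 + 10 = 4900 + 10 = 4910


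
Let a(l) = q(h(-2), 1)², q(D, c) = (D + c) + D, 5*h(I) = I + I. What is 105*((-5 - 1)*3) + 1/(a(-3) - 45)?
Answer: -2109265/1116 ≈ -1890.0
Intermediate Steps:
h(I) = 2*I/5 (h(I) = (I + I)/5 = (2*I)/5 = 2*I/5)
q(D, c) = c + 2*D
a(l) = 9/25 (a(l) = (1 + 2*((⅖)*(-2)))² = (1 + 2*(-⅘))² = (1 - 8/5)² = (-⅗)² = 9/25)
105*((-5 - 1)*3) + 1/(a(-3) - 45) = 105*((-5 - 1)*3) + 1/(9/25 - 45) = 105*(-6*3) + 1/(-1116/25) = 105*(-18) - 25/1116 = -1890 - 25/1116 = -2109265/1116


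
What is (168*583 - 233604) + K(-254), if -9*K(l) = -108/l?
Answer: -17228826/127 ≈ -1.3566e+5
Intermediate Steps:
K(l) = 12/l (K(l) = -(-12)/l = 12/l)
(168*583 - 233604) + K(-254) = (168*583 - 233604) + 12/(-254) = (97944 - 233604) + 12*(-1/254) = -135660 - 6/127 = -17228826/127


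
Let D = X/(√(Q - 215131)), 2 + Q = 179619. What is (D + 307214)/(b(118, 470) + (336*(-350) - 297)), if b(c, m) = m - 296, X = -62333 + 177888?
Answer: -307214/117723 + 115555*I*√3946/1393604874 ≈ -2.6096 + 0.0052087*I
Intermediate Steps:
Q = 179617 (Q = -2 + 179619 = 179617)
X = 115555
D = -115555*I*√3946/11838 (D = 115555/(√(179617 - 215131)) = 115555/(√(-35514)) = 115555/((3*I*√3946)) = 115555*(-I*√3946/11838) = -115555*I*√3946/11838 ≈ -613.18*I)
b(c, m) = -296 + m
(D + 307214)/(b(118, 470) + (336*(-350) - 297)) = (-115555*I*√3946/11838 + 307214)/((-296 + 470) + (336*(-350) - 297)) = (307214 - 115555*I*√3946/11838)/(174 + (-117600 - 297)) = (307214 - 115555*I*√3946/11838)/(174 - 117897) = (307214 - 115555*I*√3946/11838)/(-117723) = (307214 - 115555*I*√3946/11838)*(-1/117723) = -307214/117723 + 115555*I*√3946/1393604874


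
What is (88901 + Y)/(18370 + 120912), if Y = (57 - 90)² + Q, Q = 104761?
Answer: 194751/139282 ≈ 1.3982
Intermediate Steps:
Y = 105850 (Y = (57 - 90)² + 104761 = (-33)² + 104761 = 1089 + 104761 = 105850)
(88901 + Y)/(18370 + 120912) = (88901 + 105850)/(18370 + 120912) = 194751/139282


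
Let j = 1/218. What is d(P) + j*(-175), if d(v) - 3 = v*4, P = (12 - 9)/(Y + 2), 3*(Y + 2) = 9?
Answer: 1351/218 ≈ 6.1973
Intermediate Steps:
Y = 1 (Y = -2 + (⅓)*9 = -2 + 3 = 1)
j = 1/218 ≈ 0.0045872
P = 1 (P = (12 - 9)/(1 + 2) = 3/3 = 3*(⅓) = 1)
d(v) = 3 + 4*v (d(v) = 3 + v*4 = 3 + 4*v)
d(P) + j*(-175) = (3 + 4*1) + (1/218)*(-175) = (3 + 4) - 175/218 = 7 - 175/218 = 1351/218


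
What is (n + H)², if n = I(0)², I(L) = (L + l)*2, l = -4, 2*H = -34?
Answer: 2209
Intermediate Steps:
H = -17 (H = (½)*(-34) = -17)
I(L) = -8 + 2*L (I(L) = (L - 4)*2 = (-4 + L)*2 = -8 + 2*L)
n = 64 (n = (-8 + 2*0)² = (-8 + 0)² = (-8)² = 64)
(n + H)² = (64 - 17)² = 47² = 2209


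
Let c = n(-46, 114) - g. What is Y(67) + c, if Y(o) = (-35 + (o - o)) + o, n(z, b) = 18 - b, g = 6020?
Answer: -6084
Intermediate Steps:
Y(o) = -35 + o (Y(o) = (-35 + 0) + o = -35 + o)
c = -6116 (c = (18 - 1*114) - 1*6020 = (18 - 114) - 6020 = -96 - 6020 = -6116)
Y(67) + c = (-35 + 67) - 6116 = 32 - 6116 = -6084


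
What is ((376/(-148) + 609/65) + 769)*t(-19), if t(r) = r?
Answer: -35451492/2405 ≈ -14741.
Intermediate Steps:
((376/(-148) + 609/65) + 769)*t(-19) = ((376/(-148) + 609/65) + 769)*(-19) = ((376*(-1/148) + 609*(1/65)) + 769)*(-19) = ((-94/37 + 609/65) + 769)*(-19) = (16423/2405 + 769)*(-19) = (1865868/2405)*(-19) = -35451492/2405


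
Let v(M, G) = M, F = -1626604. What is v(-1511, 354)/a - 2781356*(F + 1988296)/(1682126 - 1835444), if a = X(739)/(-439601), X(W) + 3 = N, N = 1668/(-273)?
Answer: -1405570964378885/21183437 ≈ -6.6352e+7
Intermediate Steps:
N = -556/91 (N = 1668*(-1/273) = -556/91 ≈ -6.1099)
X(W) = -829/91 (X(W) = -3 - 556/91 = -829/91)
a = 829/40003691 (a = -829/91/(-439601) = -829/91*(-1/439601) = 829/40003691 ≈ 2.0723e-5)
v(-1511, 354)/a - 2781356*(F + 1988296)/(1682126 - 1835444) = -1511/829/40003691 - 2781356*(-1626604 + 1988296)/(1682126 - 1835444) = -1511*40003691/829 - 2781356/((-153318/361692)) = -60445577101/829 - 2781356/((-153318*1/361692)) = -60445577101/829 - 2781356/(-25553/60282) = -60445577101/829 - 2781356*(-60282/25553) = -60445577101/829 + 167665702392/25553 = -1405570964378885/21183437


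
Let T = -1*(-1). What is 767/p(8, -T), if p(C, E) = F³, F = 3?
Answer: 767/27 ≈ 28.407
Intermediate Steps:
T = 1
p(C, E) = 27 (p(C, E) = 3³ = 27)
767/p(8, -T) = 767/27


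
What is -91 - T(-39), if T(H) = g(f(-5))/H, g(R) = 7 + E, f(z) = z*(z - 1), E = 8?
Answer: -1178/13 ≈ -90.615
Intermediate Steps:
f(z) = z*(-1 + z)
g(R) = 15 (g(R) = 7 + 8 = 15)
T(H) = 15/H
-91 - T(-39) = -91 - 15/(-39) = -91 - 15*(-1)/39 = -91 - 1*(-5/13) = -91 + 5/13 = -1178/13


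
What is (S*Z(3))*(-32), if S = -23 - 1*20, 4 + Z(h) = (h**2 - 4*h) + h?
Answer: -5504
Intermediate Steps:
Z(h) = -4 + h**2 - 3*h (Z(h) = -4 + ((h**2 - 4*h) + h) = -4 + (h**2 - 3*h) = -4 + h**2 - 3*h)
S = -43 (S = -23 - 20 = -43)
(S*Z(3))*(-32) = -43*(-4 + 3**2 - 3*3)*(-32) = -43*(-4 + 9 - 9)*(-32) = -43*(-4)*(-32) = 172*(-32) = -5504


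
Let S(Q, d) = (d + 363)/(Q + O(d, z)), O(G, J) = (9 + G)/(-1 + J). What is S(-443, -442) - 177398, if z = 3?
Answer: -233987804/1319 ≈ -1.7740e+5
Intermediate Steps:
O(G, J) = (9 + G)/(-1 + J)
S(Q, d) = (363 + d)/(9/2 + Q + d/2) (S(Q, d) = (d + 363)/(Q + (9 + d)/(-1 + 3)) = (363 + d)/(Q + (9 + d)/2) = (363 + d)/(Q + (9/2 + d/2)) = (363 + d)/(9/2 + Q + d/2))
S(-443, -442) - 177398 = 2*(363 - 442)/(9 - 442 + 2*(-443)) - 177398 = 2*(-79)/(9 - 442 - 886) - 177398 = 2*(-79)/(-1319) - 177398 = 2*(-1/1319)*(-79) - 177398 = 158/1319 - 177398 = -233987804/1319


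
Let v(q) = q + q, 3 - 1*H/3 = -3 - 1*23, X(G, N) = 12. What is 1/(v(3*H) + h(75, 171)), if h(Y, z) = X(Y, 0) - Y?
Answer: 1/459 ≈ 0.0021787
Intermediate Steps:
H = 87 (H = 9 - 3*(-3 - 1*23) = 9 - 3*(-3 - 23) = 9 - 3*(-26) = 9 + 78 = 87)
h(Y, z) = 12 - Y
v(q) = 2*q
1/(v(3*H) + h(75, 171)) = 1/(2*(3*87) + (12 - 1*75)) = 1/(2*261 + (12 - 75)) = 1/(522 - 63) = 1/459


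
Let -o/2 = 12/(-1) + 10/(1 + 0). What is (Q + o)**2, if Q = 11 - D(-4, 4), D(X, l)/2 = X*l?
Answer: 2209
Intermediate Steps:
D(X, l) = 2*X*l (D(X, l) = 2*(X*l) = 2*X*l)
o = 4 (o = -2*(12/(-1) + 10/(1 + 0)) = -2*(12*(-1) + 10/1) = -2*(-12 + 10*1) = -2*(-12 + 10) = -2*(-2) = 4)
Q = 43 (Q = 11 - 2*(-4)*4 = 11 - 1*(-32) = 11 + 32 = 43)
(Q + o)**2 = (43 + 4)**2 = 47**2 = 2209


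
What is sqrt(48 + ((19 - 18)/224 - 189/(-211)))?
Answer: sqrt(6827340926)/11816 ≈ 6.9929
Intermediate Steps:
sqrt(48 + ((19 - 18)/224 - 189/(-211))) = sqrt(48 + (1*(1/224) - 189*(-1/211))) = sqrt(48 + (1/224 + 189/211)) = sqrt(48 + 42547/47264) = sqrt(2311219/47264) = sqrt(6827340926)/11816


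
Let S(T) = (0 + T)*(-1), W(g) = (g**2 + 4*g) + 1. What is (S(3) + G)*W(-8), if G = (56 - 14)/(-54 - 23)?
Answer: -117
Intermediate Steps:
G = -6/11 (G = 42/(-77) = 42*(-1/77) = -6/11 ≈ -0.54545)
W(g) = 1 + g**2 + 4*g
S(T) = -T (S(T) = T*(-1) = -T)
(S(3) + G)*W(-8) = (-1*3 - 6/11)*(1 + (-8)**2 + 4*(-8)) = (-3 - 6/11)*(1 + 64 - 32) = -39/11*33 = -117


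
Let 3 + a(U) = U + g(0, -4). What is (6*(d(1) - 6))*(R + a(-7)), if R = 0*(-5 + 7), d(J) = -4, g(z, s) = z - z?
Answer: 600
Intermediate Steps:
g(z, s) = 0
a(U) = -3 + U (a(U) = -3 + (U + 0) = -3 + U)
R = 0 (R = 0*2 = 0)
(6*(d(1) - 6))*(R + a(-7)) = (6*(-4 - 6))*(0 + (-3 - 7)) = (6*(-10))*(0 - 10) = -60*(-10) = 600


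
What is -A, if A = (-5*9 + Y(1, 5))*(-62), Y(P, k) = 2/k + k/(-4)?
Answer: -28427/10 ≈ -2842.7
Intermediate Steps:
Y(P, k) = 2/k - k/4 (Y(P, k) = 2/k + k*(-¼) = 2/k - k/4)
A = 28427/10 (A = (-5*9 + (2/5 - ¼*5))*(-62) = (-45 + (2*(⅕) - 5/4))*(-62) = (-45 + (⅖ - 5/4))*(-62) = (-45 - 17/20)*(-62) = -917/20*(-62) = 28427/10 ≈ 2842.7)
-A = -1*28427/10 = -28427/10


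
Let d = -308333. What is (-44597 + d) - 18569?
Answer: -371499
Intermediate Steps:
(-44597 + d) - 18569 = (-44597 - 308333) - 18569 = -352930 - 18569 = -371499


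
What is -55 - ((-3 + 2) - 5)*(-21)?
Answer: -181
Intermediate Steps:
-55 - ((-3 + 2) - 5)*(-21) = -55 - (-1 - 5)*(-21) = -55 - (-6)*(-21) = -55 - 1*126 = -55 - 126 = -181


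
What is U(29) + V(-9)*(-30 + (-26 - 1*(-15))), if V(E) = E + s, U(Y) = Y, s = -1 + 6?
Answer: 193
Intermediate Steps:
s = 5
V(E) = 5 + E (V(E) = E + 5 = 5 + E)
U(29) + V(-9)*(-30 + (-26 - 1*(-15))) = 29 + (5 - 9)*(-30 + (-26 - 1*(-15))) = 29 - 4*(-30 + (-26 + 15)) = 29 - 4*(-30 - 11) = 29 - 4*(-41) = 29 + 164 = 193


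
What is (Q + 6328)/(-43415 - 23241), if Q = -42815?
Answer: 36487/66656 ≈ 0.54739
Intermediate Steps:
(Q + 6328)/(-43415 - 23241) = (-42815 + 6328)/(-43415 - 23241) = -36487/(-66656) = -36487*(-1/66656) = 36487/66656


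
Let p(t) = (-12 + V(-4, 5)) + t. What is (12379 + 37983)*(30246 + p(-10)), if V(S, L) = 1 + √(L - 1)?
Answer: 1522292174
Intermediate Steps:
V(S, L) = 1 + √(-1 + L)
p(t) = -9 + t (p(t) = (-12 + (1 + √(-1 + 5))) + t = (-12 + (1 + √4)) + t = (-12 + (1 + 2)) + t = (-12 + 3) + t = -9 + t)
(12379 + 37983)*(30246 + p(-10)) = (12379 + 37983)*(30246 + (-9 - 10)) = 50362*(30246 - 19) = 50362*30227 = 1522292174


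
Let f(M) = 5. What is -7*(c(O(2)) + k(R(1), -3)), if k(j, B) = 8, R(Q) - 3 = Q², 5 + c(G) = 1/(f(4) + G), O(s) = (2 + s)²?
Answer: -64/3 ≈ -21.333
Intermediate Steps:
c(G) = -5 + 1/(5 + G)
R(Q) = 3 + Q²
-7*(c(O(2)) + k(R(1), -3)) = -7*((-24 - 5*(2 + 2)²)/(5 + (2 + 2)²) + 8) = -7*((-24 - 5*4²)/(5 + 4²) + 8) = -7*((-24 - 5*16)/(5 + 16) + 8) = -7*((-24 - 80)/21 + 8) = -7*((1/21)*(-104) + 8) = -7*(-104/21 + 8) = -7*64/21 = -64/3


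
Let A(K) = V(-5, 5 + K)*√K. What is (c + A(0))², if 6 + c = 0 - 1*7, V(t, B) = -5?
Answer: 169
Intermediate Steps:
A(K) = -5*√K
c = -13 (c = -6 + (0 - 1*7) = -6 + (0 - 7) = -6 - 7 = -13)
(c + A(0))² = (-13 - 5*√0)² = (-13 - 5*0)² = (-13 + 0)² = (-13)² = 169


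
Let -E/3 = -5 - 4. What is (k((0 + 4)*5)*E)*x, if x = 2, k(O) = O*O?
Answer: 21600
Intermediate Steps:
E = 27 (E = -3*(-5 - 4) = -3*(-9) = 27)
k(O) = O²
(k((0 + 4)*5)*E)*x = (((0 + 4)*5)²*27)*2 = ((4*5)²*27)*2 = (20²*27)*2 = (400*27)*2 = 10800*2 = 21600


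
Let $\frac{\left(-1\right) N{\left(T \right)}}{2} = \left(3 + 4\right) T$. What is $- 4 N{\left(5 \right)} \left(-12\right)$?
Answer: $-3360$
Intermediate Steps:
$N{\left(T \right)} = - 14 T$ ($N{\left(T \right)} = - 2 \left(3 + 4\right) T = - 2 \cdot 7 T = - 14 T$)
$- 4 N{\left(5 \right)} \left(-12\right) = - 4 \left(\left(-14\right) 5\right) \left(-12\right) = \left(-4\right) \left(-70\right) \left(-12\right) = 280 \left(-12\right) = -3360$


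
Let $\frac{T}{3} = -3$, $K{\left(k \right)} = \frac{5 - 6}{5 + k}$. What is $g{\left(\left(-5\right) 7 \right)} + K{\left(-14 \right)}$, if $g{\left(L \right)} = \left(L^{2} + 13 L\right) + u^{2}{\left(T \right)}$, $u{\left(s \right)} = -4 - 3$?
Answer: $\frac{7372}{9} \approx 819.11$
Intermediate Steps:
$K{\left(k \right)} = - \frac{1}{5 + k}$
$T = -9$ ($T = 3 \left(-3\right) = -9$)
$u{\left(s \right)} = -7$ ($u{\left(s \right)} = -4 - 3 = -7$)
$g{\left(L \right)} = 49 + L^{2} + 13 L$ ($g{\left(L \right)} = \left(L^{2} + 13 L\right) + \left(-7\right)^{2} = \left(L^{2} + 13 L\right) + 49 = 49 + L^{2} + 13 L$)
$g{\left(\left(-5\right) 7 \right)} + K{\left(-14 \right)} = \left(49 + \left(\left(-5\right) 7\right)^{2} + 13 \left(\left(-5\right) 7\right)\right) - \frac{1}{5 - 14} = \left(49 + \left(-35\right)^{2} + 13 \left(-35\right)\right) - \frac{1}{-9} = \left(49 + 1225 - 455\right) - - \frac{1}{9} = 819 + \frac{1}{9} = \frac{7372}{9}$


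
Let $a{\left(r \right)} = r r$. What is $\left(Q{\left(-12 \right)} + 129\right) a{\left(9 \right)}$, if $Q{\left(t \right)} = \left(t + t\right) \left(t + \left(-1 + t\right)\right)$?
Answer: $59049$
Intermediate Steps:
$a{\left(r \right)} = r^{2}$
$Q{\left(t \right)} = 2 t \left(-1 + 2 t\right)$
$\left(Q{\left(-12 \right)} + 129\right) a{\left(9 \right)} = \left(2 \left(-12\right) \left(-1 + 2 \left(-12\right)\right) + 129\right) 9^{2} = \left(2 \left(-12\right) \left(-1 - 24\right) + 129\right) 81 = \left(2 \left(-12\right) \left(-25\right) + 129\right) 81 = \left(600 + 129\right) 81 = 729 \cdot 81 = 59049$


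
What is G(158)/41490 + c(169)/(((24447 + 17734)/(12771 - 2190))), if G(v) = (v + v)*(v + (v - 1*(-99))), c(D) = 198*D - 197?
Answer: 1460905589419/175008969 ≈ 8347.6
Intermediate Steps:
c(D) = -197 + 198*D
G(v) = 2*v*(99 + 2*v) (G(v) = (2*v)*(v + (v + 99)) = (2*v)*(v + (99 + v)) = (2*v)*(99 + 2*v) = 2*v*(99 + 2*v))
G(158)/41490 + c(169)/(((24447 + 17734)/(12771 - 2190))) = (2*158*(99 + 2*158))/41490 + (-197 + 198*169)/(((24447 + 17734)/(12771 - 2190))) = (2*158*(99 + 316))*(1/41490) + (-197 + 33462)/((42181/10581)) = (2*158*415)*(1/41490) + 33265/((42181*(1/10581))) = 131140*(1/41490) + 33265/(42181/10581) = 13114/4149 + 33265*(10581/42181) = 13114/4149 + 351976965/42181 = 1460905589419/175008969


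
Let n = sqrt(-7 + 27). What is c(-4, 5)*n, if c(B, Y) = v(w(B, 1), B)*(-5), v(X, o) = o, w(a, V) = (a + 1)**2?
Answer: 40*sqrt(5) ≈ 89.443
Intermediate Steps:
n = 2*sqrt(5) (n = sqrt(20) = 2*sqrt(5) ≈ 4.4721)
w(a, V) = (1 + a)**2
c(B, Y) = -5*B (c(B, Y) = B*(-5) = -5*B)
c(-4, 5)*n = (-5*(-4))*(2*sqrt(5)) = 20*(2*sqrt(5)) = 40*sqrt(5)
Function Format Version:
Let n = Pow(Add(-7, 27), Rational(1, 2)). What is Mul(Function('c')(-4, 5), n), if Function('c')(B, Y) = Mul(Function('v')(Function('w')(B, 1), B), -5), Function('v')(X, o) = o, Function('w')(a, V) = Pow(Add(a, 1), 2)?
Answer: Mul(40, Pow(5, Rational(1, 2))) ≈ 89.443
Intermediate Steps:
n = Mul(2, Pow(5, Rational(1, 2))) (n = Pow(20, Rational(1, 2)) = Mul(2, Pow(5, Rational(1, 2))) ≈ 4.4721)
Function('w')(a, V) = Pow(Add(1, a), 2)
Function('c')(B, Y) = Mul(-5, B) (Function('c')(B, Y) = Mul(B, -5) = Mul(-5, B))
Mul(Function('c')(-4, 5), n) = Mul(Mul(-5, -4), Mul(2, Pow(5, Rational(1, 2)))) = Mul(20, Mul(2, Pow(5, Rational(1, 2)))) = Mul(40, Pow(5, Rational(1, 2)))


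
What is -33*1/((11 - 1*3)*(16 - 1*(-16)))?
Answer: -33/256 ≈ -0.12891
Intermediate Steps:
-33*1/((11 - 1*3)*(16 - 1*(-16))) = -33*1/((11 - 3)*(16 + 16)) = -33/(8*32) = -33/256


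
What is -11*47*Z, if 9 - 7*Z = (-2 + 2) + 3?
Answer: -3102/7 ≈ -443.14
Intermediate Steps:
Z = 6/7 (Z = 9/7 - ((-2 + 2) + 3)/7 = 9/7 - (0 + 3)/7 = 9/7 - 1/7*3 = 9/7 - 3/7 = 6/7 ≈ 0.85714)
-11*47*Z = -11*47*6/7 = -517*6/7 = -1*3102/7 = -3102/7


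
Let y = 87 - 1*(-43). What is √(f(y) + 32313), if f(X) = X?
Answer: √32443 ≈ 180.12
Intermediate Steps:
y = 130 (y = 87 + 43 = 130)
√(f(y) + 32313) = √(130 + 32313) = √32443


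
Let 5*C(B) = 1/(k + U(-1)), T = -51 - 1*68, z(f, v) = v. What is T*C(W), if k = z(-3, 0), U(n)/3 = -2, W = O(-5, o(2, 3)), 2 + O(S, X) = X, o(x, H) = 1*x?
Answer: 119/30 ≈ 3.9667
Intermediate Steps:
o(x, H) = x
O(S, X) = -2 + X
W = 0 (W = -2 + 2 = 0)
U(n) = -6 (U(n) = 3*(-2) = -6)
k = 0
T = -119 (T = -51 - 68 = -119)
C(B) = -1/30 (C(B) = 1/(5*(0 - 6)) = (⅕)/(-6) = (⅕)*(-⅙) = -1/30)
T*C(W) = -119*(-1/30) = 119/30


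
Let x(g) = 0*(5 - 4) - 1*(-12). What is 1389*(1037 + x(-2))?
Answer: 1457061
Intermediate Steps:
x(g) = 12 (x(g) = 0*1 + 12 = 0 + 12 = 12)
1389*(1037 + x(-2)) = 1389*(1037 + 12) = 1389*1049 = 1457061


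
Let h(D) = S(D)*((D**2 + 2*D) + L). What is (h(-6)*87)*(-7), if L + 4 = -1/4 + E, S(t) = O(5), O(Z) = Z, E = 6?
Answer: -313635/4 ≈ -78409.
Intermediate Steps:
S(t) = 5
L = 7/4 (L = -4 + (-1/4 + 6) = -4 + 23/4 = 7/4 ≈ 1.7500)
h(D) = 35/4 + 5*D**2 + 10*D (h(D) = 5*((D**2 + 2*D) + 7/4) = 5*(7/4 + D**2 + 2*D) = 35/4 + 5*D**2 + 10*D)
(h(-6)*87)*(-7) = ((35/4 + 5*(-6)**2 + 10*(-6))*87)*(-7) = ((35/4 + 5*36 - 60)*87)*(-7) = ((35/4 + 180 - 60)*87)*(-7) = ((515/4)*87)*(-7) = (44805/4)*(-7) = -313635/4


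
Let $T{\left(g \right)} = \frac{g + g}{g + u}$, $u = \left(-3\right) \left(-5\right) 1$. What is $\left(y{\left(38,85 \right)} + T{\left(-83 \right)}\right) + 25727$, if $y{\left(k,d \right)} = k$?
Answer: $\frac{876093}{34} \approx 25767.0$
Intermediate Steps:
$u = 15$ ($u = 15 \cdot 1 = 15$)
$T{\left(g \right)} = \frac{2 g}{15 + g}$ ($T{\left(g \right)} = \frac{g + g}{g + 15} = \frac{2 g}{15 + g}$)
$\left(y{\left(38,85 \right)} + T{\left(-83 \right)}\right) + 25727 = \left(38 + 2 \left(-83\right) \frac{1}{15 - 83}\right) + 25727 = \left(38 + 2 \left(-83\right) \frac{1}{-68}\right) + 25727 = \left(38 + 2 \left(-83\right) \left(- \frac{1}{68}\right)\right) + 25727 = \left(38 + \frac{83}{34}\right) + 25727 = \frac{1375}{34} + 25727 = \frac{876093}{34}$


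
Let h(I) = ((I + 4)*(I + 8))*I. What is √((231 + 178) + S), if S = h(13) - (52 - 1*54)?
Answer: 2*√1263 ≈ 71.077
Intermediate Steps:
h(I) = I*(4 + I)*(8 + I) (h(I) = ((4 + I)*(8 + I))*I = I*(4 + I)*(8 + I))
S = 4643 (S = 13*(32 + 13² + 12*13) - (52 - 1*54) = 13*(32 + 169 + 156) - (52 - 54) = 13*357 - 1*(-2) = 4641 + 2 = 4643)
√((231 + 178) + S) = √((231 + 178) + 4643) = √(409 + 4643) = √5052 = 2*√1263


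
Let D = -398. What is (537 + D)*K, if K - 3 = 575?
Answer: 80342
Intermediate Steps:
K = 578 (K = 3 + 575 = 578)
(537 + D)*K = (537 - 398)*578 = 139*578 = 80342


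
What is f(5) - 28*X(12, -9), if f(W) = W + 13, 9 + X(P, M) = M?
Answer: 522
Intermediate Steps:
X(P, M) = -9 + M
f(W) = 13 + W
f(5) - 28*X(12, -9) = (13 + 5) - 28*(-9 - 9) = 18 - 28*(-18) = 18 + 504 = 522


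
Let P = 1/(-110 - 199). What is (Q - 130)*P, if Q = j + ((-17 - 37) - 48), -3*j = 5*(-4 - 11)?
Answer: 69/103 ≈ 0.66990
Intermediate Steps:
j = 25 (j = -5*(-4 - 11)/3 = -5*(-15)/3 = -⅓*(-75) = 25)
P = -1/309 (P = 1/(-309) = -1/309 ≈ -0.0032362)
Q = -77 (Q = 25 + ((-17 - 37) - 48) = 25 + (-54 - 48) = 25 - 102 = -77)
(Q - 130)*P = (-77 - 130)*(-1/309) = -207*(-1/309) = 69/103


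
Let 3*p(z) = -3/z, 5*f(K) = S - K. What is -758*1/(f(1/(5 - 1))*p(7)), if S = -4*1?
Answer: -106120/17 ≈ -6242.4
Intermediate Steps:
S = -4
f(K) = -⅘ - K/5 (f(K) = (-4 - K)/5 = -⅘ - K/5)
p(z) = -1/z (p(z) = (-3/z)/3 = -1/z)
-758*1/(f(1/(5 - 1))*p(7)) = -758*(-7/(-⅘ - 1/(5*(5 - 1)))) = -758*(-7/(-⅘ - ⅕/4)) = -758*(-7/(-⅘ - ⅕*¼)) = -758*(-7/(-⅘ - 1/20)) = -758/((-17/20*(-⅐))) = -758/17/140 = -758*140/17 = -106120/17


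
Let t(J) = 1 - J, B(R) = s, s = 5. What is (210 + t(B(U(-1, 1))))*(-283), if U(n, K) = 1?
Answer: -58298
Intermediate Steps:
B(R) = 5
(210 + t(B(U(-1, 1))))*(-283) = (210 + (1 - 1*5))*(-283) = (210 + (1 - 5))*(-283) = (210 - 4)*(-283) = 206*(-283) = -58298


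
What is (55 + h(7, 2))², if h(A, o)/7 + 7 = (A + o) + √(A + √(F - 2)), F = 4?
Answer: (69 + 7*√(7 + √2))² ≈ 7975.4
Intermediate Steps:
h(A, o) = -49 + 7*A + 7*o + 7*√(A + √2) (h(A, o) = -49 + 7*((A + o) + √(A + √(4 - 2))) = -49 + 7*((A + o) + √(A + √2)) = -49 + 7*(A + o + √(A + √2)) = -49 + (7*A + 7*o + 7*√(A + √2)) = -49 + 7*A + 7*o + 7*√(A + √2))
(55 + h(7, 2))² = (55 + (-49 + 7*7 + 7*2 + 7*√(7 + √2)))² = (55 + (-49 + 49 + 14 + 7*√(7 + √2)))² = (55 + (14 + 7*√(7 + √2)))² = (69 + 7*√(7 + √2))²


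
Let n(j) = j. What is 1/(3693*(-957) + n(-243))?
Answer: -1/3534444 ≈ -2.8293e-7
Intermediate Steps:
1/(3693*(-957) + n(-243)) = 1/(3693*(-957) - 243) = 1/(-3534201 - 243) = 1/(-3534444) = -1/3534444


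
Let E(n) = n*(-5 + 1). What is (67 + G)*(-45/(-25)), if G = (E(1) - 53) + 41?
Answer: 459/5 ≈ 91.800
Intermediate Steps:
E(n) = -4*n (E(n) = n*(-4) = -4*n)
G = -16 (G = (-4*1 - 53) + 41 = (-4 - 53) + 41 = -57 + 41 = -16)
(67 + G)*(-45/(-25)) = (67 - 16)*(-45/(-25)) = 51*(-45*(-1/25)) = 51*(9/5) = 459/5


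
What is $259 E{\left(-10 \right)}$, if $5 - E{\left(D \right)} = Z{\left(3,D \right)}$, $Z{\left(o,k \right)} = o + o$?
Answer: $-259$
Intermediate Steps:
$Z{\left(o,k \right)} = 2 o$
$E{\left(D \right)} = -1$ ($E{\left(D \right)} = 5 - 2 \cdot 3 = 5 - 6 = -1$)
$259 E{\left(-10 \right)} = 259 \left(-1\right) = -259$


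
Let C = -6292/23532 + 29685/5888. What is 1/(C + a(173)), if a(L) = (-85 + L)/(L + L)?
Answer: 5992564992/30134000939 ≈ 0.19886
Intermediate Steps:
C = 165375031/34639104 (C = -6292*1/23532 + 29685*(1/5888) = -1573/5883 + 29685/5888 = 165375031/34639104 ≈ 4.7742)
a(L) = (-85 + L)/(2*L) (a(L) = (-85 + L)/((2*L)) = (-85 + L)*(1/(2*L)) = (-85 + L)/(2*L))
1/(C + a(173)) = 1/(165375031/34639104 + (½)*(-85 + 173)/173) = 1/(165375031/34639104 + (½)*(1/173)*88) = 1/(165375031/34639104 + 44/173) = 1/(30134000939/5992564992) = 5992564992/30134000939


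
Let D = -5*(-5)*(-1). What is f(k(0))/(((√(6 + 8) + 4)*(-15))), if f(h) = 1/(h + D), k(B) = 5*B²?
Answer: 2/375 - √14/750 ≈ 0.00034446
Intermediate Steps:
D = -25 (D = 25*(-1) = -25)
f(h) = 1/(-25 + h) (f(h) = 1/(h - 25) = 1/(-25 + h))
f(k(0))/(((√(6 + 8) + 4)*(-15))) = 1/((-25 + 5*0²)*(((√(6 + 8) + 4)*(-15)))) = 1/((-25 + 5*0)*(((√14 + 4)*(-15)))) = 1/((-25 + 0)*(((4 + √14)*(-15)))) = 1/((-25)*(-60 - 15*√14)) = -1/(25*(-60 - 15*√14))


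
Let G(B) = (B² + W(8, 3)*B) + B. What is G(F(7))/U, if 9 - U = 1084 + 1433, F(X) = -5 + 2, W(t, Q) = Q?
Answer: 1/836 ≈ 0.0011962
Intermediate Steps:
F(X) = -3
U = -2508 (U = 9 - (1084 + 1433) = 9 - 1*2517 = 9 - 2517 = -2508)
G(B) = B² + 4*B (G(B) = (B² + 3*B) + B = B² + 4*B)
G(F(7))/U = -3*(4 - 3)/(-2508) = -3*1*(-1/2508) = -3*(-1/2508) = 1/836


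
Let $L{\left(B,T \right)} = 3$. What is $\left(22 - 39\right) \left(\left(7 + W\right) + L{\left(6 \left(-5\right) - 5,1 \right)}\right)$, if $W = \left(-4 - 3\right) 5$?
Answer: $425$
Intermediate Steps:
$W = -35$ ($W = \left(-7\right) 5 = -35$)
$\left(22 - 39\right) \left(\left(7 + W\right) + L{\left(6 \left(-5\right) - 5,1 \right)}\right) = \left(22 - 39\right) \left(\left(7 - 35\right) + 3\right) = - 17 \left(-28 + 3\right) = \left(-17\right) \left(-25\right) = 425$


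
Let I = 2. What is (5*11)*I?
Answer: 110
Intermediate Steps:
(5*11)*I = (5*11)*2 = 55*2 = 110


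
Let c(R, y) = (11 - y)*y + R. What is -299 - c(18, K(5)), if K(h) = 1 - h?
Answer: -257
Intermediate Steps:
c(R, y) = R + y*(11 - y) (c(R, y) = y*(11 - y) + R = R + y*(11 - y))
-299 - c(18, K(5)) = -299 - (18 - (1 - 1*5)² + 11*(1 - 1*5)) = -299 - (18 - (1 - 5)² + 11*(1 - 5)) = -299 - (18 - 1*(-4)² + 11*(-4)) = -299 - (18 - 1*16 - 44) = -299 - (18 - 16 - 44) = -299 - 1*(-42) = -299 + 42 = -257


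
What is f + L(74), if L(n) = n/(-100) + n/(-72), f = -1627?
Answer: -1465891/900 ≈ -1628.8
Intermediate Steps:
L(n) = -43*n/1800 (L(n) = n*(-1/100) + n*(-1/72) = -n/100 - n/72 = -43*n/1800)
f + L(74) = -1627 - 43/1800*74 = -1627 - 1591/900 = -1465891/900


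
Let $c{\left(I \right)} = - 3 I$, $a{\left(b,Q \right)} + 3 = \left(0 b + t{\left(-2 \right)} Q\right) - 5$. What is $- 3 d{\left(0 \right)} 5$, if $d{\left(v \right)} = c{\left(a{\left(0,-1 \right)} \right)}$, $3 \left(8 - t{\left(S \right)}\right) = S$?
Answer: $-750$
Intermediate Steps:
$t{\left(S \right)} = 8 - \frac{S}{3}$
$a{\left(b,Q \right)} = -8 + \frac{26 Q}{3}$ ($a{\left(b,Q \right)} = -3 + \left(\left(0 b + \left(8 - - \frac{2}{3}\right) Q\right) - 5\right) = -3 + \left(\left(0 + \left(8 + \frac{2}{3}\right) Q\right) - 5\right) = -3 + \left(\left(0 + \frac{26 Q}{3}\right) - 5\right) = -3 + \left(\frac{26 Q}{3} - 5\right) = -3 + \left(-5 + \frac{26 Q}{3}\right) = -8 + \frac{26 Q}{3}$)
$d{\left(v \right)} = 50$ ($d{\left(v \right)} = - 3 \left(-8 + \frac{26}{3} \left(-1\right)\right) = - 3 \left(-8 - \frac{26}{3}\right) = \left(-3\right) \left(- \frac{50}{3}\right) = 50$)
$- 3 d{\left(0 \right)} 5 = \left(-3\right) 50 \cdot 5 = \left(-150\right) 5 = -750$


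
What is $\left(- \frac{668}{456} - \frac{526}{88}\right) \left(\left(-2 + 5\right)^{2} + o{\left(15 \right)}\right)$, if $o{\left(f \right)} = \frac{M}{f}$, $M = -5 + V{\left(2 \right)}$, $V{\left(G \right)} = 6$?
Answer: $- \frac{126922}{1881} \approx -67.476$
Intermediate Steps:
$M = 1$ ($M = -5 + 6 = 1$)
$o{\left(f \right)} = \frac{1}{f}$ ($o{\left(f \right)} = 1 \frac{1}{f} = \frac{1}{f}$)
$\left(- \frac{668}{456} - \frac{526}{88}\right) \left(\left(-2 + 5\right)^{2} + o{\left(15 \right)}\right) = \left(- \frac{668}{456} - \frac{526}{88}\right) \left(\left(-2 + 5\right)^{2} + \frac{1}{15}\right) = \left(\left(-668\right) \frac{1}{456} - \frac{263}{44}\right) \left(3^{2} + \frac{1}{15}\right) = \left(- \frac{167}{114} - \frac{263}{44}\right) \left(9 + \frac{1}{15}\right) = \left(- \frac{18665}{2508}\right) \frac{136}{15} = - \frac{126922}{1881}$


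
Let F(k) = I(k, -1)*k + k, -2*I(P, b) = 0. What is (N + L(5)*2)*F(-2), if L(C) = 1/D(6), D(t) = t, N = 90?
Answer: -542/3 ≈ -180.67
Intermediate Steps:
I(P, b) = 0 (I(P, b) = -½*0 = 0)
L(C) = ⅙ (L(C) = 1/6 = ⅙)
F(k) = k (F(k) = 0*k + k = 0 + k = k)
(N + L(5)*2)*F(-2) = (90 + (⅙)*2)*(-2) = (90 + ⅓)*(-2) = (271/3)*(-2) = -542/3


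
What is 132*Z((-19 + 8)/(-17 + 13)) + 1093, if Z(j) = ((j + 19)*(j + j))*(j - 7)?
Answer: -528133/8 ≈ -66017.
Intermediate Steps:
Z(j) = 2*j*(-7 + j)*(19 + j) (Z(j) = ((19 + j)*(2*j))*(-7 + j) = (2*j*(19 + j))*(-7 + j) = 2*j*(-7 + j)*(19 + j))
132*Z((-19 + 8)/(-17 + 13)) + 1093 = 132*(2*((-19 + 8)/(-17 + 13))*(-133 + ((-19 + 8)/(-17 + 13))² + 12*((-19 + 8)/(-17 + 13)))) + 1093 = 132*(2*(-11/(-4))*(-133 + (-11/(-4))² + 12*(-11/(-4)))) + 1093 = 132*(2*(-11*(-¼))*(-133 + (-11*(-¼))² + 12*(-11*(-¼)))) + 1093 = 132*(2*(11/4)*(-133 + (11/4)² + 12*(11/4))) + 1093 = 132*(2*(11/4)*(-133 + 121/16 + 33)) + 1093 = 132*(2*(11/4)*(-1479/16)) + 1093 = 132*(-16269/32) + 1093 = -536877/8 + 1093 = -528133/8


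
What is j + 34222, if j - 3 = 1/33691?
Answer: 1153074476/33691 ≈ 34225.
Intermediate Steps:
j = 101074/33691 (j = 3 + 1/33691 = 101074/33691 ≈ 3.0000)
j + 34222 = 101074/33691 + 34222 = 1153074476/33691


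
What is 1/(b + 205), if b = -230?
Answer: -1/25 ≈ -0.040000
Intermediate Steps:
1/(b + 205) = 1/(-230 + 205) = 1/(-25) = -1/25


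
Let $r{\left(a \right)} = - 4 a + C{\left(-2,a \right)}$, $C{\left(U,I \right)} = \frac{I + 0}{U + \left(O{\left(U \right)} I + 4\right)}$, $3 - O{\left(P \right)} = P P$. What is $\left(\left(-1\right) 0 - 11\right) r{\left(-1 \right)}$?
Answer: $- \frac{121}{3} \approx -40.333$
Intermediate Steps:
$O{\left(P \right)} = 3 - P^{2}$ ($O{\left(P \right)} = 3 - P P = 3 - P^{2}$)
$C{\left(U,I \right)} = \frac{I}{4 + U + I \left(3 - U^{2}\right)}$ ($C{\left(U,I \right)} = \frac{I + 0}{U + \left(\left(3 - U^{2}\right) I + 4\right)} = \frac{I}{U + \left(I \left(3 - U^{2}\right) + 4\right)} = \frac{I}{U + \left(4 + I \left(3 - U^{2}\right)\right)} = \frac{I}{4 + U + I \left(3 - U^{2}\right)}$)
$r{\left(a \right)} = - 4 a + \frac{a}{2 - a}$ ($r{\left(a \right)} = - 4 a + \frac{a}{4 - 2 - a \left(-3 + \left(-2\right)^{2}\right)} = - 4 a + \frac{a}{4 - 2 - a \left(-3 + 4\right)} = - 4 a + \frac{a}{4 - 2 - a 1} = - 4 a + \frac{a}{4 - 2 - a} = - 4 a + \frac{a}{2 - a}$)
$\left(\left(-1\right) 0 - 11\right) r{\left(-1 \right)} = \left(\left(-1\right) 0 - 11\right) \left(- \frac{-7 + 4 \left(-1\right)}{2 - -1}\right) = \left(0 - 11\right) \left(- \frac{-7 - 4}{2 + 1}\right) = - 11 \left(\left(-1\right) \frac{1}{3} \left(-11\right)\right) = \left(-11\right) \frac{11}{3} = - \frac{121}{3}$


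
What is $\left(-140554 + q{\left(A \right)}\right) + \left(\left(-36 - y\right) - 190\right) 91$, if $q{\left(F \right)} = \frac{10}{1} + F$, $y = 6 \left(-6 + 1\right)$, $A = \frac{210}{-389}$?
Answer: $- \frac{61610030}{389} \approx -1.5838 \cdot 10^{5}$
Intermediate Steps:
$A = - \frac{210}{389}$ ($A = 210 \left(- \frac{1}{389}\right) = - \frac{210}{389} \approx -0.53985$)
$y = -30$ ($y = 6 \left(-5\right) = -30$)
$q{\left(F \right)} = 10 + F$ ($q{\left(F \right)} = 10 \cdot 1 + F = 10 + F$)
$\left(-140554 + q{\left(A \right)}\right) + \left(\left(-36 - y\right) - 190\right) 91 = \left(-140554 + \left(10 - \frac{210}{389}\right)\right) + \left(\left(-36 - -30\right) - 190\right) 91 = \left(-140554 + \frac{3680}{389}\right) + \left(\left(-36 + 30\right) - 190\right) 91 = - \frac{54671826}{389} + \left(-6 - 190\right) 91 = - \frac{54671826}{389} - 17836 = - \frac{61610030}{389}$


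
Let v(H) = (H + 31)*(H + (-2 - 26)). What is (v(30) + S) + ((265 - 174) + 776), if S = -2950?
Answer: -1961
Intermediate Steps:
v(H) = (-28 + H)*(31 + H) (v(H) = (31 + H)*(H - 28) = (31 + H)*(-28 + H) = (-28 + H)*(31 + H))
(v(30) + S) + ((265 - 174) + 776) = ((-868 + 30**2 + 3*30) - 2950) + ((265 - 174) + 776) = ((-868 + 900 + 90) - 2950) + (91 + 776) = (122 - 2950) + 867 = -2828 + 867 = -1961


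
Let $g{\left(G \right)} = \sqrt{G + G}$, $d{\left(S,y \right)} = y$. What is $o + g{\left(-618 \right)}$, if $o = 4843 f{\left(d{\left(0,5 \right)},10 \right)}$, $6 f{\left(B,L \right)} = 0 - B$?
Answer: $- \frac{24215}{6} + 2 i \sqrt{309} \approx -4035.8 + 35.157 i$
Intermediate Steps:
$f{\left(B,L \right)} = - \frac{B}{6}$ ($f{\left(B,L \right)} = \frac{0 - B}{6} = \frac{\left(-1\right) B}{6} = - \frac{B}{6}$)
$g{\left(G \right)} = \sqrt{2} \sqrt{G}$ ($g{\left(G \right)} = \sqrt{2 G} = \sqrt{2} \sqrt{G}$)
$o = - \frac{24215}{6}$ ($o = 4843 \left(\left(- \frac{1}{6}\right) 5\right) = 4843 \left(- \frac{5}{6}\right) = - \frac{24215}{6} \approx -4035.8$)
$o + g{\left(-618 \right)} = - \frac{24215}{6} + \sqrt{2} \sqrt{-618} = - \frac{24215}{6} + \sqrt{2} i \sqrt{618} = - \frac{24215}{6} + 2 i \sqrt{309}$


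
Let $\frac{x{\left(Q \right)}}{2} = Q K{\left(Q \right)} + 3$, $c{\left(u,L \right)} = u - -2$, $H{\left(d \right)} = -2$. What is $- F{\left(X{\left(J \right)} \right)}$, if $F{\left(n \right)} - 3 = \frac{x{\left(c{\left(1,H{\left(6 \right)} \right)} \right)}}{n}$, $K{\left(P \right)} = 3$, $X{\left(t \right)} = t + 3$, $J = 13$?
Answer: $- \frac{9}{2} \approx -4.5$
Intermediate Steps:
$X{\left(t \right)} = 3 + t$
$c{\left(u,L \right)} = 2 + u$ ($c{\left(u,L \right)} = u + 2 = 2 + u$)
$x{\left(Q \right)} = 6 + 6 Q$ ($x{\left(Q \right)} = 2 \left(Q 3 + 3\right) = 2 \left(3 Q + 3\right) = 2 \left(3 + 3 Q\right) = 6 + 6 Q$)
$F{\left(n \right)} = 3 + \frac{24}{n}$ ($F{\left(n \right)} = 3 + \frac{6 + 6 \left(2 + 1\right)}{n} = 3 + \frac{6 + 6 \cdot 3}{n} = 3 + \frac{6 + 18}{n} = 3 + \frac{24}{n}$)
$- F{\left(X{\left(J \right)} \right)} = - (3 + \frac{24}{3 + 13}) = - (3 + \frac{24}{16}) = - (3 + 24 \cdot \frac{1}{16}) = - (3 + \frac{3}{2}) = \left(-1\right) \frac{9}{2} = - \frac{9}{2}$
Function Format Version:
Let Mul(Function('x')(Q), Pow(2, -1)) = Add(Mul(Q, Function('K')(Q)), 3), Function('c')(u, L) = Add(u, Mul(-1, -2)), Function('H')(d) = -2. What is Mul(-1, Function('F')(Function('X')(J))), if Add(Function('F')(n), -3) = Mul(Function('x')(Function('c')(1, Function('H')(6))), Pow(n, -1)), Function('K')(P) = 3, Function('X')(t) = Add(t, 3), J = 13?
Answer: Rational(-9, 2) ≈ -4.5000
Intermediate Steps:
Function('X')(t) = Add(3, t)
Function('c')(u, L) = Add(2, u) (Function('c')(u, L) = Add(u, 2) = Add(2, u))
Function('x')(Q) = Add(6, Mul(6, Q)) (Function('x')(Q) = Mul(2, Add(Mul(Q, 3), 3)) = Mul(2, Add(Mul(3, Q), 3)) = Mul(2, Add(3, Mul(3, Q))) = Add(6, Mul(6, Q)))
Function('F')(n) = Add(3, Mul(24, Pow(n, -1))) (Function('F')(n) = Add(3, Mul(Add(6, Mul(6, Add(2, 1))), Pow(n, -1))) = Add(3, Mul(Add(6, Mul(6, 3)), Pow(n, -1))) = Add(3, Mul(Add(6, 18), Pow(n, -1))) = Add(3, Mul(24, Pow(n, -1))))
Mul(-1, Function('F')(Function('X')(J))) = Mul(-1, Add(3, Mul(24, Pow(Add(3, 13), -1)))) = Mul(-1, Add(3, Mul(24, Pow(16, -1)))) = Mul(-1, Add(3, Mul(24, Rational(1, 16)))) = Mul(-1, Add(3, Rational(3, 2))) = Mul(-1, Rational(9, 2)) = Rational(-9, 2)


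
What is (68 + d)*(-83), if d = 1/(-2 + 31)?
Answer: -163759/29 ≈ -5646.9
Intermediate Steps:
d = 1/29 ≈ 0.034483
(68 + d)*(-83) = (68 + 1/29)*(-83) = (1973/29)*(-83) = -163759/29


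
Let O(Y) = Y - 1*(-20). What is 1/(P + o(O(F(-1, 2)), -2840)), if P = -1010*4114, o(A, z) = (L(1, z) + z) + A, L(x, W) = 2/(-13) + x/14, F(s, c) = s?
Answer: -182/756748917 ≈ -2.4050e-7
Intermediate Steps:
O(Y) = 20 + Y (O(Y) = Y + 20 = 20 + Y)
L(x, W) = -2/13 + x/14 (L(x, W) = 2*(-1/13) + x*(1/14) = -2/13 + x/14)
o(A, z) = -15/182 + A + z (o(A, z) = ((-2/13 + (1/14)*1) + z) + A = ((-2/13 + 1/14) + z) + A = (-15/182 + z) + A = -15/182 + A + z)
P = -4155140
1/(P + o(O(F(-1, 2)), -2840)) = 1/(-4155140 + (-15/182 + (20 - 1) - 2840)) = 1/(-4155140 + (-15/182 + 19 - 2840)) = 1/(-4155140 - 513437/182) = 1/(-756748917/182) = -182/756748917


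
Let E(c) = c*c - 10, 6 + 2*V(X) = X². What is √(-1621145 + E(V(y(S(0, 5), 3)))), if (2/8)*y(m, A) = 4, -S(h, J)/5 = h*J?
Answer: I*√1605530 ≈ 1267.1*I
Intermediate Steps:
S(h, J) = -5*J*h (S(h, J) = -5*h*J = -5*J*h)
y(m, A) = 16 (y(m, A) = 4*4 = 16)
V(X) = -3 + X²/2
E(c) = -10 + c² (E(c) = c² - 10 = -10 + c²)
√(-1621145 + E(V(y(S(0, 5), 3)))) = √(-1621145 + (-10 + (-3 + (½)*16²)²)) = √(-1621145 + (-10 + (-3 + (½)*256)²)) = √(-1621145 + (-10 + (-3 + 128)²)) = √(-1621145 + (-10 + 125²)) = √(-1621145 + (-10 + 15625)) = √(-1621145 + 15615) = √(-1605530) = I*√1605530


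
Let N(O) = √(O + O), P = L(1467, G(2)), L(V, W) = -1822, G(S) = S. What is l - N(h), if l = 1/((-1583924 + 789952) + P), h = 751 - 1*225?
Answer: -1/795794 - 2*√263 ≈ -32.435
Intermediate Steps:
P = -1822
h = 526 (h = 751 - 225 = 526)
N(O) = √2*√O (N(O) = √(2*O) = √2*√O)
l = -1/795794 (l = 1/((-1583924 + 789952) - 1822) = 1/(-793972 - 1822) = 1/(-795794) = -1/795794 ≈ -1.2566e-6)
l - N(h) = -1/795794 - √2*√526 = -1/795794 - 2*√263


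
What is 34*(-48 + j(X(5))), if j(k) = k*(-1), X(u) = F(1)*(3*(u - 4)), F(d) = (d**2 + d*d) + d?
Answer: -1938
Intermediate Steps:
F(d) = d + 2*d**2 (F(d) = (d**2 + d**2) + d = 2*d**2 + d = d + 2*d**2)
X(u) = -36 + 9*u (X(u) = (1*(1 + 2*1))*(3*(u - 4)) = (1*(1 + 2))*(3*(-4 + u)) = (1*3)*(-12 + 3*u) = 3*(-12 + 3*u) = -36 + 9*u)
j(k) = -k
34*(-48 + j(X(5))) = 34*(-48 - (-36 + 9*5)) = 34*(-48 - (-36 + 45)) = 34*(-48 - 1*9) = 34*(-48 - 9) = 34*(-57) = -1938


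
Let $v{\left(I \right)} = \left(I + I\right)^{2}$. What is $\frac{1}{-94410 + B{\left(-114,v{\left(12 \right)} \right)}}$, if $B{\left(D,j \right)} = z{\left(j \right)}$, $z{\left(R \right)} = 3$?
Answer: $- \frac{1}{94407} \approx -1.0592 \cdot 10^{-5}$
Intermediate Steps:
$v{\left(I \right)} = 4 I^{2}$ ($v{\left(I \right)} = \left(2 I\right)^{2} = 4 I^{2}$)
$B{\left(D,j \right)} = 3$
$\frac{1}{-94410 + B{\left(-114,v{\left(12 \right)} \right)}} = \frac{1}{-94410 + 3} = \frac{1}{-94407} = - \frac{1}{94407}$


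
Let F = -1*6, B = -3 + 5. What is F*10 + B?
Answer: -58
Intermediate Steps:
B = 2
F = -6
F*10 + B = -6*10 + 2 = -60 + 2 = -58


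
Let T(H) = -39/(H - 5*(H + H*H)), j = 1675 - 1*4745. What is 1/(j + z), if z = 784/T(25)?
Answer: 13/802890 ≈ 1.6192e-5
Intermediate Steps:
j = -3070 (j = 1675 - 4745 = -3070)
T(H) = -39/(-5*H² - 4*H) (T(H) = -39/(H - 5*(H + H²)) = -39/(H + (-5*H - 5*H²)) = -39/(-5*H² - 4*H))
z = 842800/13 (z = 784/((39/(25*(4 + 5*25)))) = 784/((39*(1/25)/(4 + 125))) = 784/((39*(1/25)/129)) = 784/((39*(1/25)*(1/129))) = 784/(13/1075) = 784*(1075/13) = 842800/13 ≈ 64831.)
1/(j + z) = 1/(-3070 + 842800/13) = 1/(802890/13) = 13/802890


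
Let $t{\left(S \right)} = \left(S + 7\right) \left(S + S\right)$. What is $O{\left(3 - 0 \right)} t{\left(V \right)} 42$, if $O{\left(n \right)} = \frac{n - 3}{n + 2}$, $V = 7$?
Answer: $0$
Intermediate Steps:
$t{\left(S \right)} = 2 S \left(7 + S\right)$ ($t{\left(S \right)} = \left(7 + S\right) 2 S = 2 S \left(7 + S\right)$)
$O{\left(n \right)} = \frac{-3 + n}{2 + n}$
$O{\left(3 - 0 \right)} t{\left(V \right)} 42 = \frac{-3 + \left(3 - 0\right)}{2 + \left(3 - 0\right)} 2 \cdot 7 \left(7 + 7\right) 42 = \frac{-3 + \left(3 + 0\right)}{2 + \left(3 + 0\right)} 2 \cdot 7 \cdot 14 \cdot 42 = \frac{-3 + 3}{2 + 3} \cdot 196 \cdot 42 = \frac{1}{5} \cdot 0 \cdot 196 \cdot 42 = 0 \cdot 196 \cdot 42 = 0 \cdot 42 = 0$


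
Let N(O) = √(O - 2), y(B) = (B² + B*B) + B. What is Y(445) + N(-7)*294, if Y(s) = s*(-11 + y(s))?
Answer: 176435380 + 882*I ≈ 1.7644e+8 + 882.0*I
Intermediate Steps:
y(B) = B + 2*B² (y(B) = (B² + B²) + B = 2*B² + B = B + 2*B²)
Y(s) = s*(-11 + s*(1 + 2*s))
N(O) = √(-2 + O)
Y(445) + N(-7)*294 = 445*(-11 + 445*(1 + 2*445)) + √(-2 - 7)*294 = 445*(-11 + 445*(1 + 890)) + √(-9)*294 = 445*(-11 + 445*891) + (3*I)*294 = 445*(-11 + 396495) + 882*I = 445*396484 + 882*I = 176435380 + 882*I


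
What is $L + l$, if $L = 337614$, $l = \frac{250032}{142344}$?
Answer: $\frac{2002399052}{5931} \approx 3.3762 \cdot 10^{5}$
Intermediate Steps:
$l = \frac{10418}{5931}$ ($l = 250032 \cdot \frac{1}{142344} = \frac{10418}{5931} \approx 1.7565$)
$L + l = 337614 + \frac{10418}{5931} = \frac{2002399052}{5931}$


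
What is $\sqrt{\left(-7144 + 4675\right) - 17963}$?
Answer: $4 i \sqrt{1277} \approx 142.94 i$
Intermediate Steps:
$\sqrt{\left(-7144 + 4675\right) - 17963} = \sqrt{-2469 - 17963} = \sqrt{-20432} = 4 i \sqrt{1277}$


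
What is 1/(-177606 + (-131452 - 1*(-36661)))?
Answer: -1/272397 ≈ -3.6711e-6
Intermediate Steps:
1/(-177606 + (-131452 - 1*(-36661))) = 1/(-177606 + (-131452 + 36661)) = 1/(-177606 - 94791) = 1/(-272397) = -1/272397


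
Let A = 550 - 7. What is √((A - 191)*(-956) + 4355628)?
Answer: 2*√1004779 ≈ 2004.8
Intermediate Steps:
A = 543
√((A - 191)*(-956) + 4355628) = √((543 - 191)*(-956) + 4355628) = √(352*(-956) + 4355628) = √(-336512 + 4355628) = √4019116 = 2*√1004779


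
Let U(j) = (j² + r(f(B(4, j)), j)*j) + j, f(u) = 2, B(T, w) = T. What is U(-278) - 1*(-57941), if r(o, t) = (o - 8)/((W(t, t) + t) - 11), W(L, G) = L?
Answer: 25504427/189 ≈ 1.3494e+5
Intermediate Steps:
r(o, t) = (-8 + o)/(-11 + 2*t) (r(o, t) = (o - 8)/((t + t) - 11) = (-8 + o)/(2*t - 11) = (-8 + o)/(-11 + 2*t))
U(j) = j + j² - 6*j/(-11 + 2*j) (U(j) = (j² + ((-8 + 2)/(-11 + 2*j))*j) + j = (j² + (-6/(-11 + 2*j))*j) + j = (j² - 6*j/(-11 + 2*j)) + j = j + j² - 6*j/(-11 + 2*j))
U(-278) - 1*(-57941) = -278*(-6 + (1 - 278)*(-11 + 2*(-278)))/(-11 + 2*(-278)) - 1*(-57941) = -278*(-6 - 277*(-11 - 556))/(-11 - 556) + 57941 = -278*(-6 - 277*(-567))/(-567) + 57941 = -278*(-1/567)*(-6 + 157059) + 57941 = -278*(-1/567)*157053 + 57941 = 14553578/189 + 57941 = 25504427/189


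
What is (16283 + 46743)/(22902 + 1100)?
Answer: 31513/12001 ≈ 2.6259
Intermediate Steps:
(16283 + 46743)/(22902 + 1100) = 63026/24002 = 63026*(1/24002) = 31513/12001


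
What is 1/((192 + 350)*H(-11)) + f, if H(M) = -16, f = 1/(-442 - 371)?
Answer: -35/26016 ≈ -0.0013453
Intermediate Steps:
f = -1/813 (f = 1/(-813) = -1/813 ≈ -0.0012300)
1/((192 + 350)*H(-11)) + f = 1/((192 + 350)*(-16)) - 1/813 = -1/16/542 - 1/813 = (1/542)*(-1/16) - 1/813 = -1/8672 - 1/813 = -35/26016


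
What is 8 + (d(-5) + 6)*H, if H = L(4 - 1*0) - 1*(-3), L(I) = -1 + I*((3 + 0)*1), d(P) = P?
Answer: 22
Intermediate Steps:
L(I) = -1 + 3*I (L(I) = -1 + I*(3*1) = -1 + I*3 = -1 + 3*I)
H = 14 (H = (-1 + 3*(4 - 1*0)) - 1*(-3) = (-1 + 3*(4 + 0)) + 3 = (-1 + 3*4) + 3 = (-1 + 12) + 3 = 11 + 3 = 14)
8 + (d(-5) + 6)*H = 8 + (-5 + 6)*14 = 8 + 1*14 = 8 + 14 = 22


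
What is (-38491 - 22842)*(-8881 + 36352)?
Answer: -1684878843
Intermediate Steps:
(-38491 - 22842)*(-8881 + 36352) = -61333*27471 = -1684878843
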